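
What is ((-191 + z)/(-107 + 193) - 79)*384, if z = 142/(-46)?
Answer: -30859392/989 ≈ -31203.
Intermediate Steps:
z = -71/23 (z = 142*(-1/46) = -71/23 ≈ -3.0870)
((-191 + z)/(-107 + 193) - 79)*384 = ((-191 - 71/23)/(-107 + 193) - 79)*384 = (-4464/23/86 - 79)*384 = (-4464/23*1/86 - 79)*384 = (-2232/989 - 79)*384 = -80363/989*384 = -30859392/989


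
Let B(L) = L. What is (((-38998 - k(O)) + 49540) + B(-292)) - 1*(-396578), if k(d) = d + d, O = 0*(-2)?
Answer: 406828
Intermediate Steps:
O = 0
k(d) = 2*d
(((-38998 - k(O)) + 49540) + B(-292)) - 1*(-396578) = (((-38998 - 2*0) + 49540) - 292) - 1*(-396578) = (((-38998 - 1*0) + 49540) - 292) + 396578 = (((-38998 + 0) + 49540) - 292) + 396578 = ((-38998 + 49540) - 292) + 396578 = (10542 - 292) + 396578 = 10250 + 396578 = 406828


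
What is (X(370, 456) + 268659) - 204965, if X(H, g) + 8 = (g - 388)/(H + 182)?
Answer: 8788685/138 ≈ 63686.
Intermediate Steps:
X(H, g) = -8 + (-388 + g)/(182 + H) (X(H, g) = -8 + (g - 388)/(H + 182) = -8 + (-388 + g)/(182 + H))
(X(370, 456) + 268659) - 204965 = ((-1844 + 456 - 8*370)/(182 + 370) + 268659) - 204965 = ((-1844 + 456 - 2960)/552 + 268659) - 204965 = ((1/552)*(-4348) + 268659) - 204965 = (-1087/138 + 268659) - 204965 = 37073855/138 - 204965 = 8788685/138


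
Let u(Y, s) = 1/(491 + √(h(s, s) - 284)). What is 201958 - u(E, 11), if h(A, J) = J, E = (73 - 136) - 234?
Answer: 48743370641/241354 + I*√273/241354 ≈ 2.0196e+5 + 6.8458e-5*I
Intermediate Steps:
E = -297 (E = -63 - 234 = -297)
u(Y, s) = 1/(491 + √(-284 + s)) (u(Y, s) = 1/(491 + √(s - 284)) = 1/(491 + √(-284 + s)))
201958 - u(E, 11) = 201958 - 1/(491 + √(-284 + 11)) = 201958 - 1/(491 + √(-273)) = 201958 - 1/(491 + I*√273)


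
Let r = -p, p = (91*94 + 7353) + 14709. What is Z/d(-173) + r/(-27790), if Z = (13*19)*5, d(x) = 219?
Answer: 20512777/3043005 ≈ 6.7410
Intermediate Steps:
Z = 1235 (Z = 247*5 = 1235)
p = 30616 (p = (8554 + 7353) + 14709 = 15907 + 14709 = 30616)
r = -30616 (r = -1*30616 = -30616)
Z/d(-173) + r/(-27790) = 1235/219 - 30616/(-27790) = 1235*(1/219) - 30616*(-1/27790) = 1235/219 + 15308/13895 = 20512777/3043005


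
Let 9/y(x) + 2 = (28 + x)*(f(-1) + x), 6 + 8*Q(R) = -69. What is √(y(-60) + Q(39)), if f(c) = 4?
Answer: I*√120089310/3580 ≈ 3.061*I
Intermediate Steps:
Q(R) = -75/8 (Q(R) = -¾ + (⅛)*(-69) = -¾ - 69/8 = -75/8)
y(x) = 9/(-2 + (4 + x)*(28 + x)) (y(x) = 9/(-2 + (28 + x)*(4 + x)) = 9/(-2 + (4 + x)*(28 + x)))
√(y(-60) + Q(39)) = √(9/(110 + (-60)² + 32*(-60)) - 75/8) = √(9/(110 + 3600 - 1920) - 75/8) = √(9/1790 - 75/8) = √(-67089/7160) = I*√120089310/3580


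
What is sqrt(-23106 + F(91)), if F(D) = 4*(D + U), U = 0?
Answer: I*sqrt(22742) ≈ 150.8*I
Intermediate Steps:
F(D) = 4*D (F(D) = 4*(D + 0) = 4*D)
sqrt(-23106 + F(91)) = sqrt(-23106 + 4*91) = sqrt(-23106 + 364) = sqrt(-22742) = I*sqrt(22742)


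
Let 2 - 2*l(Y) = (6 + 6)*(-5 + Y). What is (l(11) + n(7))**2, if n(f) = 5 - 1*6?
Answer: 1296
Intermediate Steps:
n(f) = -1 (n(f) = 5 - 6 = -1)
l(Y) = 31 - 6*Y (l(Y) = 1 - (6 + 6)*(-5 + Y)/2 = 1 - 6*(-5 + Y) = 1 - (-60 + 12*Y)/2 = 1 + (30 - 6*Y) = 31 - 6*Y)
(l(11) + n(7))**2 = ((31 - 6*11) - 1)**2 = ((31 - 66) - 1)**2 = (-35 - 1)**2 = (-36)**2 = 1296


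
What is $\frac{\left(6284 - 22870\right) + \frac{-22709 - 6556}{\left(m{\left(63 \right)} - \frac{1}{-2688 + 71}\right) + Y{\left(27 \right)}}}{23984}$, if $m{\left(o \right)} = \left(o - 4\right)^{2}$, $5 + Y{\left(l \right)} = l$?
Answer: $- \frac{50708762259}{73289923456} \approx -0.69189$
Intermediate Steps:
$Y{\left(l \right)} = -5 + l$
$m{\left(o \right)} = \left(-4 + o\right)^{2}$
$\frac{\left(6284 - 22870\right) + \frac{-22709 - 6556}{\left(m{\left(63 \right)} - \frac{1}{-2688 + 71}\right) + Y{\left(27 \right)}}}{23984} = \frac{\left(6284 - 22870\right) + \frac{-22709 - 6556}{\left(\left(-4 + 63\right)^{2} - \frac{1}{-2688 + 71}\right) + \left(-5 + 27\right)}}{23984} = \left(-16586 - \frac{29265}{\left(59^{2} - \frac{1}{-2617}\right) + 22}\right) \frac{1}{23984} = \left(-16586 - \frac{29265}{\left(3481 - - \frac{1}{2617}\right) + 22}\right) \frac{1}{23984} = \left(-16586 - \frac{29265}{\left(3481 + \frac{1}{2617}\right) + 22}\right) \frac{1}{23984} = \left(-16586 - \frac{29265}{\frac{9109778}{2617} + 22}\right) \frac{1}{23984} = \left(-16586 - \frac{29265}{\frac{9167352}{2617}}\right) \frac{1}{23984} = \left(-16586 - \frac{25528835}{3055784}\right) \frac{1}{23984} = \left(- \frac{50708762259}{3055784}\right) \frac{1}{23984} = - \frac{50708762259}{73289923456}$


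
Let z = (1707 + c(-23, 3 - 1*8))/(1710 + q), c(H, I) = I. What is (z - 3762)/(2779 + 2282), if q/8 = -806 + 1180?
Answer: -1263373/1699773 ≈ -0.74326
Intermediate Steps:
q = 2992 (q = 8*(-806 + 1180) = 8*374 = 2992)
z = 851/2351 (z = (1707 + (3 - 1*8))/(1710 + 2992) = (1707 + (3 - 8))/4702 = (1707 - 5)*(1/4702) = 1702*(1/4702) = 851/2351 ≈ 0.36197)
(z - 3762)/(2779 + 2282) = (851/2351 - 3762)/(2779 + 2282) = -8843611/2351/5061 = -8843611/2351*1/5061 = -1263373/1699773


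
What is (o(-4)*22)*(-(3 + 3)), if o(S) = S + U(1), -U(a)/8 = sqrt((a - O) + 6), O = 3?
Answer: 2640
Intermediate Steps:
U(a) = -8*sqrt(3 + a) (U(a) = -8*sqrt((a - 1*3) + 6) = -8*sqrt((a - 3) + 6) = -8*sqrt((-3 + a) + 6) = -8*sqrt(3 + a))
o(S) = -16 + S (o(S) = S - 8*sqrt(3 + 1) = S - 8*sqrt(4) = S - 8*2 = S - 16 = -16 + S)
(o(-4)*22)*(-(3 + 3)) = ((-16 - 4)*22)*(-(3 + 3)) = (-20*22)*(-1*6) = -440*(-6) = 2640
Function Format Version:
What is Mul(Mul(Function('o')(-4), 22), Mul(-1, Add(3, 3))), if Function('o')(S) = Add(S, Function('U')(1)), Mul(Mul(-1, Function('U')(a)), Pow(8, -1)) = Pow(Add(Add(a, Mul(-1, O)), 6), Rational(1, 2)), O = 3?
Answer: 2640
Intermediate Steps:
Function('U')(a) = Mul(-8, Pow(Add(3, a), Rational(1, 2))) (Function('U')(a) = Mul(-8, Pow(Add(Add(a, Mul(-1, 3)), 6), Rational(1, 2))) = Mul(-8, Pow(Add(Add(a, -3), 6), Rational(1, 2))) = Mul(-8, Pow(Add(Add(-3, a), 6), Rational(1, 2))) = Mul(-8, Pow(Add(3, a), Rational(1, 2))))
Function('o')(S) = Add(-16, S) (Function('o')(S) = Add(S, Mul(-8, Pow(Add(3, 1), Rational(1, 2)))) = Add(S, Mul(-8, Pow(4, Rational(1, 2)))) = Add(S, Mul(-8, 2)) = Add(S, -16) = Add(-16, S))
Mul(Mul(Function('o')(-4), 22), Mul(-1, Add(3, 3))) = Mul(Mul(Add(-16, -4), 22), Mul(-1, Add(3, 3))) = Mul(Mul(-20, 22), Mul(-1, 6)) = Mul(-440, -6) = 2640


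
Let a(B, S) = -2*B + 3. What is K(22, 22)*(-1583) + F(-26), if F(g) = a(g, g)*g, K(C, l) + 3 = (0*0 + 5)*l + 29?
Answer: -216718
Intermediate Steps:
K(C, l) = 26 + 5*l (K(C, l) = -3 + ((0*0 + 5)*l + 29) = -3 + ((0 + 5)*l + 29) = -3 + (5*l + 29) = -3 + (29 + 5*l) = 26 + 5*l)
a(B, S) = 3 - 2*B
F(g) = g*(3 - 2*g) (F(g) = (3 - 2*g)*g = g*(3 - 2*g))
K(22, 22)*(-1583) + F(-26) = (26 + 5*22)*(-1583) - 26*(3 - 2*(-26)) = (26 + 110)*(-1583) - 26*(3 + 52) = 136*(-1583) - 26*55 = -215288 - 1430 = -216718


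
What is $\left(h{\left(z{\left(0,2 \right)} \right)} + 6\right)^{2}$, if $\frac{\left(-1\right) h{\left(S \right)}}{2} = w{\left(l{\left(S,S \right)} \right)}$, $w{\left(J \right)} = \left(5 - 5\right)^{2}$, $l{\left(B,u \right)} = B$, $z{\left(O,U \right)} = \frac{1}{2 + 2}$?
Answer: $36$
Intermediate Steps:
$z{\left(O,U \right)} = \frac{1}{4}$
$w{\left(J \right)} = 0$ ($w{\left(J \right)} = 0^{2} = 0$)
$h{\left(S \right)} = 0$ ($h{\left(S \right)} = \left(-2\right) 0 = 0$)
$\left(h{\left(z{\left(0,2 \right)} \right)} + 6\right)^{2} = \left(0 + 6\right)^{2} = 6^{2} = 36$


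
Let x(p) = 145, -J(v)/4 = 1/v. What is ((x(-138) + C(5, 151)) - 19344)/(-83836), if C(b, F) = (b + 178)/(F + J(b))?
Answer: 7208767/31480418 ≈ 0.22899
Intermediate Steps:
J(v) = -4/v
C(b, F) = (178 + b)/(F - 4/b) (C(b, F) = (b + 178)/(F - 4/b) = (178 + b)/(F - 4/b))
((x(-138) + C(5, 151)) - 19344)/(-83836) = ((145 + 5*(178 + 5)/(-4 + 151*5)) - 19344)/(-83836) = ((145 + 5*183/(-4 + 755)) - 19344)*(-1/83836) = ((145 + 5*183/751) - 19344)*(-1/83836) = ((145 + 5*(1/751)*183) - 19344)*(-1/83836) = ((145 + 915/751) - 19344)*(-1/83836) = (109810/751 - 19344)*(-1/83836) = -14417534/751*(-1/83836) = 7208767/31480418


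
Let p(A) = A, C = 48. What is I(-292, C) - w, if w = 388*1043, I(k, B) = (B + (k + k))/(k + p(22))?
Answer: -54632072/135 ≈ -4.0468e+5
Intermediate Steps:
I(k, B) = (B + 2*k)/(22 + k) (I(k, B) = (B + (k + k))/(k + 22) = (B + 2*k)/(22 + k))
w = 404684
I(-292, C) - w = (48 + 2*(-292))/(22 - 292) - 1*404684 = (48 - 584)/(-270) - 404684 = -1/270*(-536) - 404684 = 268/135 - 404684 = -54632072/135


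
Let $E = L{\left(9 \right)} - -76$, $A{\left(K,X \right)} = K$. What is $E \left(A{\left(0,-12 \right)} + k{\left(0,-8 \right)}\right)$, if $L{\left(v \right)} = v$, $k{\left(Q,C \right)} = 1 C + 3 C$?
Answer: $-2720$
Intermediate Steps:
$k{\left(Q,C \right)} = 4 C$ ($k{\left(Q,C \right)} = C + 3 C = 4 C$)
$E = 85$ ($E = 9 - -76 = 9 + 76 = 85$)
$E \left(A{\left(0,-12 \right)} + k{\left(0,-8 \right)}\right) = 85 \left(0 + 4 \left(-8\right)\right) = 85 \left(0 - 32\right) = 85 \left(-32\right) = -2720$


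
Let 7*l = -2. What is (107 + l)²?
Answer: 558009/49 ≈ 11388.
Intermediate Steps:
l = -2/7 (l = (⅐)*(-2) = -2/7 ≈ -0.28571)
(107 + l)² = (107 - 2/7)² = (747/7)² = 558009/49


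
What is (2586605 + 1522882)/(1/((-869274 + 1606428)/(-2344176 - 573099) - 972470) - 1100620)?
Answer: -1295384801191244972/346935376578254195 ≈ -3.7338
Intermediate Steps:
(2586605 + 1522882)/(1/((-869274 + 1606428)/(-2344176 - 573099) - 972470) - 1100620) = 4109487/(1/(737154/(-2917275) - 972470) - 1100620) = 4109487/(1/(737154*(-1/2917275) - 972470) - 1100620) = 4109487/(1/(-245718/972425 - 972470) - 1100620) = 4109487/(1/(-945654385468/972425) - 1100620) = 4109487/(-972425/945654385468 - 1100620) = 4109487/(-1040806129734762585/945654385468) = 4109487*(-945654385468/1040806129734762585) = -1295384801191244972/346935376578254195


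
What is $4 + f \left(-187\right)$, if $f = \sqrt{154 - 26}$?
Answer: $4 - 1496 \sqrt{2} \approx -2111.7$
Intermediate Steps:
$f = 8 \sqrt{2}$ ($f = \sqrt{128} = 8 \sqrt{2} \approx 11.314$)
$4 + f \left(-187\right) = 4 + 8 \sqrt{2} \left(-187\right) = 4 - 1496 \sqrt{2}$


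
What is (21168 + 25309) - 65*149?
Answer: 36792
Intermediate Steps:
(21168 + 25309) - 65*149 = 46477 - 9685 = 36792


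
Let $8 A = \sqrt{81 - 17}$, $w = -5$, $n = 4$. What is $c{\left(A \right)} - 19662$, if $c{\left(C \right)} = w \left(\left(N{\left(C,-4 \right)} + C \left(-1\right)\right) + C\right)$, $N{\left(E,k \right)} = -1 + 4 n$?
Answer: $-19737$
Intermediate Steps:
$N{\left(E,k \right)} = 15$ ($N{\left(E,k \right)} = -1 + 4 \cdot 4 = -1 + 16 = 15$)
$A = 1$ ($A = \frac{\sqrt{81 - 17}}{8} = \frac{\sqrt{64}}{8} = \frac{1}{8} \cdot 8 = 1$)
$c{\left(C \right)} = -75$ ($c{\left(C \right)} = - 5 \left(\left(15 + C \left(-1\right)\right) + C\right) = - 5 \left(\left(15 - C\right) + C\right) = \left(-5\right) 15 = -75$)
$c{\left(A \right)} - 19662 = -75 - 19662 = -19737$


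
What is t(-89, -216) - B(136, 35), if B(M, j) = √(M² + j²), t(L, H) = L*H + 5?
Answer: 19229 - √19721 ≈ 19089.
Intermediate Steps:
t(L, H) = 5 + H*L (t(L, H) = H*L + 5 = 5 + H*L)
t(-89, -216) - B(136, 35) = (5 - 216*(-89)) - √(136² + 35²) = (5 + 19224) - √(18496 + 1225) = 19229 - √19721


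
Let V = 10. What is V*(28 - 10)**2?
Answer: 3240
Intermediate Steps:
V*(28 - 10)**2 = 10*(28 - 10)**2 = 10*18**2 = 10*324 = 3240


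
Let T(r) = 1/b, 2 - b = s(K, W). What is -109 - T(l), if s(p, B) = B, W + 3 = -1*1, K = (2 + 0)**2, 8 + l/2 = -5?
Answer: -655/6 ≈ -109.17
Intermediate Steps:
l = -26 (l = -16 + 2*(-5) = -16 - 10 = -26)
K = 4 (K = 2**2 = 4)
W = -4 (W = -3 - 1*1 = -3 - 1 = -4)
b = 6 (b = 2 - 1*(-4) = 2 + 4 = 6)
T(r) = 1/6
-109 - T(l) = -109 - 1*1/6 = -109 - 1/6 = -655/6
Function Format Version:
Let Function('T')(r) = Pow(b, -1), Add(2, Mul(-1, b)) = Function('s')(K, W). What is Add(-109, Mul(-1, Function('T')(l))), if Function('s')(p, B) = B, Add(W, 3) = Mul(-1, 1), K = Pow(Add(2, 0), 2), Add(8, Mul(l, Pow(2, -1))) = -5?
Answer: Rational(-655, 6) ≈ -109.17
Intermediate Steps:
l = -26 (l = Add(-16, Mul(2, -5)) = Add(-16, -10) = -26)
K = 4 (K = Pow(2, 2) = 4)
W = -4 (W = Add(-3, Mul(-1, 1)) = Add(-3, -1) = -4)
b = 6 (b = Add(2, Mul(-1, -4)) = Add(2, 4) = 6)
Function('T')(r) = Rational(1, 6) (Function('T')(r) = Pow(6, -1) = Rational(1, 6))
Add(-109, Mul(-1, Function('T')(l))) = Add(-109, Mul(-1, Rational(1, 6))) = Add(-109, Rational(-1, 6)) = Rational(-655, 6)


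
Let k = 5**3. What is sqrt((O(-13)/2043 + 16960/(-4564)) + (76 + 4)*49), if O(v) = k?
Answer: sqrt(2364538946365855)/777021 ≈ 62.581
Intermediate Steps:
k = 125
O(v) = 125
sqrt((O(-13)/2043 + 16960/(-4564)) + (76 + 4)*49) = sqrt((125/2043 + 16960/(-4564)) + (76 + 4)*49) = sqrt((125*(1/2043) + 16960*(-1/4564)) + 80*49) = sqrt((125/2043 - 4240/1141) + 3920) = sqrt(-8519695/2331063 + 3920) = sqrt(9129247265/2331063) = sqrt(2364538946365855)/777021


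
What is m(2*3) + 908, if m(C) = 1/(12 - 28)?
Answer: 14527/16 ≈ 907.94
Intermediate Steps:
m(C) = -1/16 (m(C) = 1/(-16) = -1/16)
m(2*3) + 908 = -1/16 + 908 = 14527/16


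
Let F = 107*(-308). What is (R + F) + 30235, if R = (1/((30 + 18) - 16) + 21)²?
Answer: -2333375/1024 ≈ -2278.7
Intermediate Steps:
F = -32956
R = 452929/1024 (R = (1/(48 - 16) + 21)² = (1/32 + 21)² = (673/32)² = 452929/1024 ≈ 442.31)
(R + F) + 30235 = (452929/1024 - 32956) + 30235 = -33294015/1024 + 30235 = -2333375/1024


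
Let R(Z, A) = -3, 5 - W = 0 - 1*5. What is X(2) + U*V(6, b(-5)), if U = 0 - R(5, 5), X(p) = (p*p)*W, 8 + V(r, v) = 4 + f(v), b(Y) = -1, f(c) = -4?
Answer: 16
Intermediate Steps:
W = 10 (W = 5 - (0 - 1*5) = 5 - (0 - 5) = 5 - 1*(-5) = 5 + 5 = 10)
V(r, v) = -8 (V(r, v) = -8 + (4 - 4) = -8 + 0 = -8)
X(p) = 10*p² (X(p) = (p*p)*10 = p²*10 = 10*p²)
U = 3 (U = 0 - 1*(-3) = 0 + 3 = 3)
X(2) + U*V(6, b(-5)) = 10*2² + 3*(-8) = 10*4 - 24 = 40 - 24 = 16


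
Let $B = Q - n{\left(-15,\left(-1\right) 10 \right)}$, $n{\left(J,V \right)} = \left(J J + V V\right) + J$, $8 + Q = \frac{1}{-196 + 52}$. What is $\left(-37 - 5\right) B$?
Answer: $\frac{320551}{24} \approx 13356.0$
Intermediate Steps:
$Q = - \frac{1153}{144}$ ($Q = -8 + \frac{1}{-196 + 52} = -8 + \frac{1}{-144} = -8 - \frac{1}{144} = - \frac{1153}{144} \approx -8.0069$)
$n{\left(J,V \right)} = J + J^{2} + V^{2}$ ($n{\left(J,V \right)} = \left(J^{2} + V^{2}\right) + J = J + J^{2} + V^{2}$)
$B = - \frac{45793}{144}$ ($B = - \frac{1153}{144} - \left(-15 + \left(-15\right)^{2} + \left(\left(-1\right) 10\right)^{2}\right) = - \frac{1153}{144} - \left(-15 + 225 + \left(-10\right)^{2}\right) = - \frac{1153}{144} - \left(-15 + 225 + 100\right) = - \frac{1153}{144} - 310 = - \frac{45793}{144} \approx -318.01$)
$\left(-37 - 5\right) B = \left(-37 - 5\right) \left(- \frac{45793}{144}\right) = \left(-42\right) \left(- \frac{45793}{144}\right) = \frac{320551}{24}$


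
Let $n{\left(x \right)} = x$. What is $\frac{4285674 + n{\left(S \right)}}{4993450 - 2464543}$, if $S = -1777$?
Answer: $\frac{4283897}{2528907} \approx 1.694$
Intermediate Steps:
$\frac{4285674 + n{\left(S \right)}}{4993450 - 2464543} = \frac{4285674 - 1777}{4993450 - 2464543} = \frac{4283897}{2528907}$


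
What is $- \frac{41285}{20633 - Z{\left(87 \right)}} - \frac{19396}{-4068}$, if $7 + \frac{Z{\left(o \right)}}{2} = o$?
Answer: $\frac{57286732}{20821041} \approx 2.7514$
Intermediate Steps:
$Z{\left(o \right)} = -14 + 2 o$
$- \frac{41285}{20633 - Z{\left(87 \right)}} - \frac{19396}{-4068} = - \frac{41285}{20633 - \left(-14 + 2 \cdot 87\right)} - \frac{19396}{-4068} = - \frac{41285}{20633 - \left(-14 + 174\right)} - - \frac{4849}{1017} = - \frac{41285}{20633 - 160} + \frac{4849}{1017} = - \frac{41285}{20473} + \frac{4849}{1017} = \frac{57286732}{20821041}$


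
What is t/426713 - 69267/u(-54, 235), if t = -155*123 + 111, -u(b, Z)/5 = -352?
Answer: -2690044401/68274080 ≈ -39.401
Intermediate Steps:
u(b, Z) = 1760 (u(b, Z) = -5*(-352) = 1760)
t = -18954 (t = -19065 + 111 = -18954)
t/426713 - 69267/u(-54, 235) = -18954/426713 - 69267/1760 = -18954*1/426713 - 69267*1/1760 = -18954/426713 - 6297/160 = -2690044401/68274080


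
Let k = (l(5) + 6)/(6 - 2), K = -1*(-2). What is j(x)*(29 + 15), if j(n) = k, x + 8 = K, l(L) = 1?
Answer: 77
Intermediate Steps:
K = 2
k = 7/4 (k = (1 + 6)/(6 - 2) = 7/4 ≈ 1.7500)
x = -6 (x = -8 + 2 = -6)
j(n) = 7/4
j(x)*(29 + 15) = 7*(29 + 15)/4 = (7/4)*44 = 77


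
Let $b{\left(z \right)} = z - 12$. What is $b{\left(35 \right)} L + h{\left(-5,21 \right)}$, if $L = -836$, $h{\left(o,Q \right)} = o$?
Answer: $-19233$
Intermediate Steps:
$b{\left(z \right)} = -12 + z$ ($b{\left(z \right)} = z - 12 = -12 + z$)
$b{\left(35 \right)} L + h{\left(-5,21 \right)} = \left(-12 + 35\right) \left(-836\right) - 5 = 23 \left(-836\right) - 5 = -19228 - 5 = -19233$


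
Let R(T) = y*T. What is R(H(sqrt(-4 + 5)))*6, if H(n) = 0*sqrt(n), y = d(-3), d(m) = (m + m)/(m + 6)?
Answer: 0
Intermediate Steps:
d(m) = 2*m/(6 + m) (d(m) = (2*m)/(6 + m) = 2*m/(6 + m))
y = -2 (y = 2*(-3)/(6 - 3) = 2*(-3)/3 = 2*(-3)*(1/3) = -2)
H(n) = 0
R(T) = -2*T
R(H(sqrt(-4 + 5)))*6 = -2*0*6 = 0*6 = 0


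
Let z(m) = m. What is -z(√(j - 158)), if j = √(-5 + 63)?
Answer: -I*√(158 - √58) ≈ -12.263*I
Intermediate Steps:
j = √58 ≈ 7.6158
-z(√(j - 158)) = -√(√58 - 158) = -√(-158 + √58)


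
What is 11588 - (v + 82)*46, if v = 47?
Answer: 5654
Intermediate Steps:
11588 - (v + 82)*46 = 11588 - (47 + 82)*46 = 11588 - 129*46 = 11588 - 1*5934 = 11588 - 5934 = 5654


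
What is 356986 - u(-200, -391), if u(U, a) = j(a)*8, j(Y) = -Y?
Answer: 353858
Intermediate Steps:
u(U, a) = -8*a (u(U, a) = -a*8 = -8*a)
356986 - u(-200, -391) = 356986 - (-8)*(-391) = 356986 - 1*3128 = 356986 - 3128 = 353858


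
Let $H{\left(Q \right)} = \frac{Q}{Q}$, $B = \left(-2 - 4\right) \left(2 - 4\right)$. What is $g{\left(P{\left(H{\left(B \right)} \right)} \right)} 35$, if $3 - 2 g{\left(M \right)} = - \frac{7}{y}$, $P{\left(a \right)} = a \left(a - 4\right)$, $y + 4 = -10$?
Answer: $\frac{175}{4} \approx 43.75$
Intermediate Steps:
$y = -14$ ($y = -4 - 10 = -14$)
$B = 12$ ($B = \left(-6\right) \left(-2\right) = 12$)
$H{\left(Q \right)} = 1$
$P{\left(a \right)} = a \left(-4 + a\right)$
$g{\left(M \right)} = \frac{5}{4}$ ($g{\left(M \right)} = \frac{3}{2} - \frac{\left(-7\right) \frac{1}{-14}}{2} = \frac{3}{2} - \frac{\left(-7\right) \left(- \frac{1}{14}\right)}{2} = \frac{3}{2} - \frac{1}{4} = \frac{5}{4}$)
$g{\left(P{\left(H{\left(B \right)} \right)} \right)} 35 = \frac{5}{4} \cdot 35 = \frac{175}{4}$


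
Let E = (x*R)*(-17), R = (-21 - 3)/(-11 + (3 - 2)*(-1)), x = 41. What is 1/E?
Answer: -1/1394 ≈ -0.00071736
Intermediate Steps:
R = 2 (R = -24/(-11 + 1*(-1)) = -24/(-11 - 1) = -24/(-12) = -24*(-1/12) = 2)
E = -1394 (E = (41*2)*(-17) = 82*(-17) = -1394)
1/E = 1/(-1394) = -1/1394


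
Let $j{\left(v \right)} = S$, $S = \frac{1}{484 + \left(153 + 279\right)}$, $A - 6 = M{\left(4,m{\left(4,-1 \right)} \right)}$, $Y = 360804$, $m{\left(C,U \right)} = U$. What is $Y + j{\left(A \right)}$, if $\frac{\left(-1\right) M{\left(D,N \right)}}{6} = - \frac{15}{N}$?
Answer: $\frac{330496465}{916} \approx 3.608 \cdot 10^{5}$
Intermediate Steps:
$M{\left(D,N \right)} = \frac{90}{N}$ ($M{\left(D,N \right)} = - 6 \left(- \frac{15}{N}\right) = \frac{90}{N}$)
$A = -84$ ($A = 6 + \frac{90}{-1} = 6 + 90 \left(-1\right) = 6 - 90 = -84$)
$S = \frac{1}{916}$ ($S = \frac{1}{484 + 432} = \frac{1}{916} \approx 0.0010917$)
$j{\left(v \right)} = \frac{1}{916}$
$Y + j{\left(A \right)} = 360804 + \frac{1}{916} = \frac{330496465}{916}$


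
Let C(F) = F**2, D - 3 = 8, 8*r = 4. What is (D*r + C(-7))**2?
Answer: 11881/4 ≈ 2970.3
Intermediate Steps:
r = 1/2 (r = (1/8)*4 = 1/2 ≈ 0.50000)
D = 11 (D = 3 + 8 = 11)
(D*r + C(-7))**2 = (11*(1/2) + (-7)**2)**2 = (11/2 + 49)**2 = (109/2)**2 = 11881/4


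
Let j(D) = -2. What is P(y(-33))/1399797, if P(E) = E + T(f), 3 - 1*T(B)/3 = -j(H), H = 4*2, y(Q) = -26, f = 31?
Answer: -23/1399797 ≈ -1.6431e-5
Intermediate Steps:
H = 8
T(B) = 3 (T(B) = 9 - (-3)*(-2) = 9 - 3*2 = 9 - 6 = 3)
P(E) = 3 + E (P(E) = E + 3 = 3 + E)
P(y(-33))/1399797 = (3 - 26)/1399797 = -23*1/1399797 = -23/1399797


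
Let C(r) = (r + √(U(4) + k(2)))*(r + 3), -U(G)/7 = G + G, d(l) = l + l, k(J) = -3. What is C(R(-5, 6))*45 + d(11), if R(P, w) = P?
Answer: 472 - 90*I*√59 ≈ 472.0 - 691.3*I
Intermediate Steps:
d(l) = 2*l
U(G) = -14*G (U(G) = -7*(G + G) = -14*G)
C(r) = (3 + r)*(r + I*√59) (C(r) = (r + √(-14*4 - 3))*(r + 3) = (r + √(-56 - 3))*(3 + r) = (r + √(-59))*(3 + r) = (r + I*√59)*(3 + r) = (3 + r)*(r + I*√59))
C(R(-5, 6))*45 + d(11) = ((-5)² + 3*(-5) + 3*I*√59 + I*(-5)*√59)*45 + 2*11 = (25 - 15 + 3*I*√59 - 5*I*√59)*45 + 22 = (10 - 2*I*√59)*45 + 22 = (450 - 90*I*√59) + 22 = 472 - 90*I*√59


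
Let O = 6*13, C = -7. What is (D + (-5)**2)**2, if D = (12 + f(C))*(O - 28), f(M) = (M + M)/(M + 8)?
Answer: 5625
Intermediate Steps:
O = 78
f(M) = 2*M/(8 + M) (f(M) = (2*M)/(8 + M) = 2*M/(8 + M))
D = -100 (D = (12 + 2*(-7)/(8 - 7))*(78 - 28) = (12 + 2*(-7)/1)*50 = (12 + 2*(-7)*1)*50 = (12 - 14)*50 = -2*50 = -100)
(D + (-5)**2)**2 = (-100 + (-5)**2)**2 = (-100 + 25)**2 = (-75)**2 = 5625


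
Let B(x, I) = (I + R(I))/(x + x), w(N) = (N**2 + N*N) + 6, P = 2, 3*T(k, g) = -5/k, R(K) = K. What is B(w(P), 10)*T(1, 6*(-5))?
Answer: -25/21 ≈ -1.1905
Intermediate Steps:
T(k, g) = -5/(3*k) (T(k, g) = (-5/k)/3 = -5/(3*k))
w(N) = 6 + 2*N**2 (w(N) = (N**2 + N**2) + 6 = 2*N**2 + 6 = 6 + 2*N**2)
B(x, I) = I/x (B(x, I) = (I + I)/(x + x) = (2*I)/((2*x)) = (2*I)*(1/(2*x)) = I/x)
B(w(P), 10)*T(1, 6*(-5)) = (10/(6 + 2*2**2))*(-5/3/1) = (10/(6 + 2*4))*(-5/3*1) = (10/(6 + 8))*(-5/3) = (10/14)*(-5/3) = (10*(1/14))*(-5/3) = (5/7)*(-5/3) = -25/21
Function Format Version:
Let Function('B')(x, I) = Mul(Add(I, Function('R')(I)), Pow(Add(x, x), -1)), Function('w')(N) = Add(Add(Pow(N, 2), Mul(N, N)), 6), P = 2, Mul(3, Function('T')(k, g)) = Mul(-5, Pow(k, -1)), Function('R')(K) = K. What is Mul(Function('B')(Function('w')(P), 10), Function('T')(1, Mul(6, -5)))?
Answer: Rational(-25, 21) ≈ -1.1905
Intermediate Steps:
Function('T')(k, g) = Mul(Rational(-5, 3), Pow(k, -1)) (Function('T')(k, g) = Mul(Rational(1, 3), Mul(-5, Pow(k, -1))) = Mul(Rational(-5, 3), Pow(k, -1)))
Function('w')(N) = Add(6, Mul(2, Pow(N, 2))) (Function('w')(N) = Add(Add(Pow(N, 2), Pow(N, 2)), 6) = Add(Mul(2, Pow(N, 2)), 6) = Add(6, Mul(2, Pow(N, 2))))
Function('B')(x, I) = Mul(I, Pow(x, -1)) (Function('B')(x, I) = Mul(Add(I, I), Pow(Add(x, x), -1)) = Mul(Mul(2, I), Pow(Mul(2, x), -1)) = Mul(Mul(2, I), Mul(Rational(1, 2), Pow(x, -1))) = Mul(I, Pow(x, -1)))
Mul(Function('B')(Function('w')(P), 10), Function('T')(1, Mul(6, -5))) = Mul(Mul(10, Pow(Add(6, Mul(2, Pow(2, 2))), -1)), Mul(Rational(-5, 3), Pow(1, -1))) = Mul(Mul(10, Pow(Add(6, Mul(2, 4)), -1)), Mul(Rational(-5, 3), 1)) = Mul(Mul(10, Pow(Add(6, 8), -1)), Rational(-5, 3)) = Mul(Mul(10, Pow(14, -1)), Rational(-5, 3)) = Mul(Mul(10, Rational(1, 14)), Rational(-5, 3)) = Mul(Rational(5, 7), Rational(-5, 3)) = Rational(-25, 21)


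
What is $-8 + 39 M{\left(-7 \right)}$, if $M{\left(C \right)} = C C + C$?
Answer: $1630$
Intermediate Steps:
$M{\left(C \right)} = C + C^{2}$ ($M{\left(C \right)} = C^{2} + C = C + C^{2}$)
$-8 + 39 M{\left(-7 \right)} = -8 + 39 \left(- 7 \left(1 - 7\right)\right) = -8 + 39 \left(\left(-7\right) \left(-6\right)\right) = -8 + 39 \cdot 42 = -8 + 1638 = 1630$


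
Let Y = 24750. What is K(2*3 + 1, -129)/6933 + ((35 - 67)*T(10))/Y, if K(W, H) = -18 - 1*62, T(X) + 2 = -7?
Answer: 928/9532875 ≈ 9.7347e-5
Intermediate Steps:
T(X) = -9 (T(X) = -2 - 7 = -9)
K(W, H) = -80 (K(W, H) = -18 - 62 = -80)
K(2*3 + 1, -129)/6933 + ((35 - 67)*T(10))/Y = -80/6933 + ((35 - 67)*(-9))/24750 = -80*1/6933 - 32*(-9)*(1/24750) = -80/6933 + 288*(1/24750) = -80/6933 + 16/1375 = 928/9532875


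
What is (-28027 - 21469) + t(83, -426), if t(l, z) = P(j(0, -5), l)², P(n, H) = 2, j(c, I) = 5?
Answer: -49492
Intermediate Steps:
t(l, z) = 4 (t(l, z) = 2² = 4)
(-28027 - 21469) + t(83, -426) = (-28027 - 21469) + 4 = -49496 + 4 = -49492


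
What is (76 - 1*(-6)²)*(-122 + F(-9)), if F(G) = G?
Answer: -5240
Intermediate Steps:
(76 - 1*(-6)²)*(-122 + F(-9)) = (76 - 1*(-6)²)*(-122 - 9) = (76 - 1*36)*(-131) = (76 - 36)*(-131) = 40*(-131) = -5240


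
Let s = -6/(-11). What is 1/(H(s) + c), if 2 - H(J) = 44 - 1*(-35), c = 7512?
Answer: 1/7435 ≈ 0.00013450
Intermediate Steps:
s = 6/11 (s = -6*(-1/11) = 6/11 ≈ 0.54545)
H(J) = -77 (H(J) = 2 - (44 - 1*(-35)) = 2 - (44 + 35) = 2 - 1*79 = 2 - 79 = -77)
1/(H(s) + c) = 1/(-77 + 7512) = 1/7435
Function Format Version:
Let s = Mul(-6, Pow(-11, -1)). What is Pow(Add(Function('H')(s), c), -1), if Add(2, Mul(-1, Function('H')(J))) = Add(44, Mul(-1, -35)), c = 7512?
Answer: Rational(1, 7435) ≈ 0.00013450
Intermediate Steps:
s = Rational(6, 11) (s = Mul(-6, Rational(-1, 11)) = Rational(6, 11) ≈ 0.54545)
Function('H')(J) = -77 (Function('H')(J) = Add(2, Mul(-1, Add(44, Mul(-1, -35)))) = Add(2, Mul(-1, Add(44, 35))) = Add(2, Mul(-1, 79)) = Add(2, -79) = -77)
Pow(Add(Function('H')(s), c), -1) = Pow(Add(-77, 7512), -1) = Pow(7435, -1) = Rational(1, 7435)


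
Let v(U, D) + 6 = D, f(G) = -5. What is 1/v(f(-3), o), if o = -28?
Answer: -1/34 ≈ -0.029412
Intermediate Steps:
v(U, D) = -6 + D
1/v(f(-3), o) = 1/(-6 - 28) = 1/(-34) = -1/34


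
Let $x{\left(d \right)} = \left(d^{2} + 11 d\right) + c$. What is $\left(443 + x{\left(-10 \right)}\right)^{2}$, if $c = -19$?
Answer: $171396$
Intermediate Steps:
$x{\left(d \right)} = -19 + d^{2} + 11 d$ ($x{\left(d \right)} = \left(d^{2} + 11 d\right) - 19 = -19 + d^{2} + 11 d$)
$\left(443 + x{\left(-10 \right)}\right)^{2} = \left(443 + \left(-19 + \left(-10\right)^{2} + 11 \left(-10\right)\right)\right)^{2} = \left(443 - 29\right)^{2} = 414^{2} = 171396$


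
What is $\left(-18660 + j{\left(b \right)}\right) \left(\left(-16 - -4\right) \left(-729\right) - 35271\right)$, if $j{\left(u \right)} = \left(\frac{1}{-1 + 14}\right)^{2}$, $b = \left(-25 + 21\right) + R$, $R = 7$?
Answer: $\frac{83641314897}{169} \approx 4.9492 \cdot 10^{8}$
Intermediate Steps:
$b = 3$ ($b = \left(-25 + 21\right) + 7 = -4 + 7 = 3$)
$j{\left(u \right)} = \frac{1}{169}$ ($j{\left(u \right)} = \left(\frac{1}{13}\right)^{2} = \frac{1}{169}$)
$\left(-18660 + j{\left(b \right)}\right) \left(\left(-16 - -4\right) \left(-729\right) - 35271\right) = \left(-18660 + \frac{1}{169}\right) \left(\left(-16 - -4\right) \left(-729\right) - 35271\right) = - \frac{3153539 \left(\left(-16 + 4\right) \left(-729\right) - 35271\right)}{169} = - \frac{3153539 \left(\left(-12\right) \left(-729\right) - 35271\right)}{169} = - \frac{3153539 \left(8748 - 35271\right)}{169} = \left(- \frac{3153539}{169}\right) \left(-26523\right) = \frac{83641314897}{169}$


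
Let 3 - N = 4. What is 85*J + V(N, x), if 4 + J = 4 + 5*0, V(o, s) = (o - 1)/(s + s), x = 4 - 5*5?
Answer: 1/21 ≈ 0.047619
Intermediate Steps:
N = -1 (N = 3 - 1*4 = 3 - 4 = -1)
x = -21 (x = 4 - 25 = -21)
V(o, s) = (-1 + o)/(2*s) (V(o, s) = (-1 + o)/((2*s)) = (-1 + o)*(1/(2*s)) = (-1 + o)/(2*s))
J = 0 (J = -4 + (4 + 5*0) = -4 + (4 + 0) = -4 + 4 = 0)
85*J + V(N, x) = 85*0 + (½)*(-1 - 1)/(-21) = 0 + (½)*(-1/21)*(-2) = 0 + 1/21 = 1/21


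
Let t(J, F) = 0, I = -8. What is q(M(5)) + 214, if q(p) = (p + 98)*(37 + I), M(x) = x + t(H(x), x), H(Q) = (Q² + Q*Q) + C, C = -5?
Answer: 3201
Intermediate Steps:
H(Q) = -5 + 2*Q² (H(Q) = (Q² + Q*Q) - 5 = (Q² + Q²) - 5 = 2*Q² - 5 = -5 + 2*Q²)
M(x) = x (M(x) = x + 0 = x)
q(p) = 2842 + 29*p (q(p) = (p + 98)*(37 - 8) = (98 + p)*29 = 2842 + 29*p)
q(M(5)) + 214 = (2842 + 29*5) + 214 = (2842 + 145) + 214 = 2987 + 214 = 3201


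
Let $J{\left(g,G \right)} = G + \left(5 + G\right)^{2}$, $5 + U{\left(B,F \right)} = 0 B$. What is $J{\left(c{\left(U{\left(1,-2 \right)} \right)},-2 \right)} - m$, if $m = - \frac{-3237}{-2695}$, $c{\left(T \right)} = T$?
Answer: $\frac{22102}{2695} \approx 8.2011$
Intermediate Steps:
$U{\left(B,F \right)} = -5$ ($U{\left(B,F \right)} = -5 + 0 B = -5 + 0 = -5$)
$m = - \frac{3237}{2695}$ ($m = - \frac{\left(-3237\right) \left(-1\right)}{2695} = \left(-1\right) \frac{3237}{2695} = - \frac{3237}{2695} \approx -1.2011$)
$J{\left(c{\left(U{\left(1,-2 \right)} \right)},-2 \right)} - m = \left(-2 + \left(5 - 2\right)^{2}\right) - - \frac{3237}{2695} = \left(-2 + 3^{2}\right) + \frac{3237}{2695} = \left(-2 + 9\right) + \frac{3237}{2695} = 7 + \frac{3237}{2695} = \frac{22102}{2695}$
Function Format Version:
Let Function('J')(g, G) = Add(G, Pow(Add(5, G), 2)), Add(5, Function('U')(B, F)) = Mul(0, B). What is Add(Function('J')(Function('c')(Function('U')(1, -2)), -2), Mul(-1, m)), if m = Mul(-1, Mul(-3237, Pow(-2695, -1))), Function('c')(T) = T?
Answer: Rational(22102, 2695) ≈ 8.2011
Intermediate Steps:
Function('U')(B, F) = -5 (Function('U')(B, F) = Add(-5, Mul(0, B)) = Add(-5, 0) = -5)
m = Rational(-3237, 2695) (m = Mul(-1, Mul(-3237, Rational(-1, 2695))) = Mul(-1, Rational(3237, 2695)) = Rational(-3237, 2695) ≈ -1.2011)
Add(Function('J')(Function('c')(Function('U')(1, -2)), -2), Mul(-1, m)) = Add(Add(-2, Pow(Add(5, -2), 2)), Mul(-1, Rational(-3237, 2695))) = Add(Add(-2, Pow(3, 2)), Rational(3237, 2695)) = Add(Add(-2, 9), Rational(3237, 2695)) = Add(7, Rational(3237, 2695)) = Rational(22102, 2695)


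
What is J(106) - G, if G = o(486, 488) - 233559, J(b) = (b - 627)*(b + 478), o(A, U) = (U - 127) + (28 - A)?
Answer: -70608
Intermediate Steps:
o(A, U) = -99 + U - A (o(A, U) = (-127 + U) + (28 - A) = -99 + U - A)
J(b) = (-627 + b)*(478 + b)
G = -233656 (G = (-99 + 488 - 1*486) - 233559 = (-99 + 488 - 486) - 233559 = -97 - 233559 = -233656)
J(106) - G = (-299706 + 106**2 - 149*106) - 1*(-233656) = (-299706 + 11236 - 15794) + 233656 = -304264 + 233656 = -70608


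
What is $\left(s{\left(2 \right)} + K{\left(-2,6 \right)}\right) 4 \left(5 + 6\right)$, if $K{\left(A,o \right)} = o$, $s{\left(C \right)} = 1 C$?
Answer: $352$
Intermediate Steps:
$s{\left(C \right)} = C$
$\left(s{\left(2 \right)} + K{\left(-2,6 \right)}\right) 4 \left(5 + 6\right) = \left(2 + 6\right) 4 \left(5 + 6\right) = 8 \cdot 4 \cdot 11 = 8 \cdot 44 = 352$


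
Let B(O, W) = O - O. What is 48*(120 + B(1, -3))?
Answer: 5760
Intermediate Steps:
B(O, W) = 0
48*(120 + B(1, -3)) = 48*(120 + 0) = 48*120 = 5760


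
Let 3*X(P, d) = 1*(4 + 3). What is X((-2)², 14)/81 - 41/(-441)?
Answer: 1450/11907 ≈ 0.12178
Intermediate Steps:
X(P, d) = 7/3 (X(P, d) = (1*(4 + 3))/3 = (1*7)/3 = (⅓)*7 = 7/3)
X((-2)², 14)/81 - 41/(-441) = (7/3)/81 - 41/(-441) = (7/3)*(1/81) - 41*(-1/441) = 7/243 + 41/441 = 1450/11907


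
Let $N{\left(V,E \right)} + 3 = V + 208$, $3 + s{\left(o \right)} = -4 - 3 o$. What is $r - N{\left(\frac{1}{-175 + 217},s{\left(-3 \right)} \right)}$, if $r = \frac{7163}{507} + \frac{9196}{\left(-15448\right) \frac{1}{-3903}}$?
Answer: $\frac{374726997}{175721} \approx 2132.5$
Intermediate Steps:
$r = \frac{352074845}{150618}$ ($r = 7163 \cdot \frac{1}{507} + \frac{9196}{\left(-15448\right) \left(- \frac{1}{3903}\right)} = \frac{551}{39} + \frac{9196}{\frac{15448}{3903}} = \frac{551}{39} + 9196 \cdot \frac{3903}{15448} = \frac{551}{39} + \frac{8972997}{3862} = \frac{352074845}{150618} \approx 2337.5$)
$s{\left(o \right)} = -7 - 3 o$ ($s{\left(o \right)} = -3 - \left(4 + 3 o\right) = -7 - 3 o$)
$N{\left(V,E \right)} = 205 + V$ ($N{\left(V,E \right)} = -3 + \left(V + 208\right) = -3 + \left(208 + V\right) = 205 + V$)
$r - N{\left(\frac{1}{-175 + 217},s{\left(-3 \right)} \right)} = \frac{352074845}{150618} - \left(205 + \frac{1}{-175 + 217}\right) = \frac{352074845}{150618} - \left(205 + \frac{1}{42}\right) = \frac{352074845}{150618} - \frac{8611}{42} = \frac{374726997}{175721}$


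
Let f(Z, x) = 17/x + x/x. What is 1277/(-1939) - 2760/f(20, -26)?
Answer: -46384711/5817 ≈ -7974.0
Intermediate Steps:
f(Z, x) = 1 + 17/x (f(Z, x) = 17/x + 1 = 1 + 17/x)
1277/(-1939) - 2760/f(20, -26) = 1277/(-1939) - 2760*(-26/(17 - 26)) = 1277*(-1/1939) - 2760/((-1/26*(-9))) = -1277/1939 - 2760/9/26 = -1277/1939 - 2760*26/9 = -1277/1939 - 23920/3 = -46384711/5817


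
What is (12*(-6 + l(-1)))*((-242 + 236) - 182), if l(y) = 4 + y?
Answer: 6768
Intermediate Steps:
(12*(-6 + l(-1)))*((-242 + 236) - 182) = (12*(-6 + (4 - 1)))*((-242 + 236) - 182) = (12*(-6 + 3))*(-6 - 182) = (12*(-3))*(-188) = -36*(-188) = 6768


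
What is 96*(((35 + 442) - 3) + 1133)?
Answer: 154272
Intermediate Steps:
96*(((35 + 442) - 3) + 1133) = 96*((477 - 3) + 1133) = 96*(474 + 1133) = 96*1607 = 154272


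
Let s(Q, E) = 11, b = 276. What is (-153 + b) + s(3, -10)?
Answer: 134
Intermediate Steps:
(-153 + b) + s(3, -10) = (-153 + 276) + 11 = 123 + 11 = 134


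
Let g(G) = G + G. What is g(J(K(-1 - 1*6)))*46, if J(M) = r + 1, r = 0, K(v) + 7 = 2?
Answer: 92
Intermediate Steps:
K(v) = -5 (K(v) = -7 + 2 = -5)
J(M) = 1 (J(M) = 0 + 1 = 1)
g(G) = 2*G
g(J(K(-1 - 1*6)))*46 = (2*1)*46 = 2*46 = 92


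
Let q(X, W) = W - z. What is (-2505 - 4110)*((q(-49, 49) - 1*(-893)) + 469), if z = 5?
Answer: -9300690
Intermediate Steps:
q(X, W) = -5 + W (q(X, W) = W - 1*5 = W - 5 = -5 + W)
(-2505 - 4110)*((q(-49, 49) - 1*(-893)) + 469) = (-2505 - 4110)*(((-5 + 49) - 1*(-893)) + 469) = -6615*((44 + 893) + 469) = -6615*(937 + 469) = -6615*1406 = -9300690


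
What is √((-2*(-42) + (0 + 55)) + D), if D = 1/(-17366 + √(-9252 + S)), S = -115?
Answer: √((2413873 - 139*I*√9367)/(17366 - I*√9367)) ≈ 11.79 - 0.e-8*I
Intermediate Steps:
D = 1/(-17366 + I*√9367) (D = 1/(-17366 + √(-9252 - 115)) = 1/(-17366 + √(-9367)) = 1/(-17366 + I*√9367) ≈ -5.7582e-5 - 3.209e-7*I)
√((-2*(-42) + (0 + 55)) + D) = √((-2*(-42) + (0 + 55)) + (-914/15873017 - I*√9367/301587323)) = √((84 + 55) + (-914/15873017 - I*√9367/301587323)) = √(139 + (-914/15873017 - I*√9367/301587323)) = √(2206348449/15873017 - I*√9367/301587323)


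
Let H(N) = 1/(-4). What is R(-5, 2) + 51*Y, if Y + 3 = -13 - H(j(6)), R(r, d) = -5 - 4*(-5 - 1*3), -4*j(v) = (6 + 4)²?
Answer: -3105/4 ≈ -776.25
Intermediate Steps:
j(v) = -25 (j(v) = -(6 + 4)²/4 = -¼*10² = -¼*100 = -25)
H(N) = -¼
R(r, d) = 27 (R(r, d) = -5 - 4*(-5 - 3) = -5 - 4*(-8) = -5 + 32 = 27)
Y = -63/4 (Y = -3 + (-13 - 1*(-¼)) = -3 + (-13 + ¼) = -3 - 51/4 = -63/4 ≈ -15.750)
R(-5, 2) + 51*Y = 27 + 51*(-63/4) = 27 - 3213/4 = -3105/4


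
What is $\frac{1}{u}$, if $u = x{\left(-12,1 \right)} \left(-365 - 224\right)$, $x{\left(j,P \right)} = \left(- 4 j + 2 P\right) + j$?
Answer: $- \frac{1}{22382} \approx -4.4679 \cdot 10^{-5}$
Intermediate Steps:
$x{\left(j,P \right)} = - 3 j + 2 P$
$u = -22382$ ($u = \left(\left(-3\right) \left(-12\right) + 2 \cdot 1\right) \left(-365 - 224\right) = \left(36 + 2\right) \left(-589\right) = 38 \left(-589\right) = -22382$)
$\frac{1}{u} = \frac{1}{-22382} = - \frac{1}{22382}$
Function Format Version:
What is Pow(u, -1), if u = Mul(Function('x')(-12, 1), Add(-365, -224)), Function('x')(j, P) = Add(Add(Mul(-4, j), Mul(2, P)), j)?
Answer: Rational(-1, 22382) ≈ -4.4679e-5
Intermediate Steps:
Function('x')(j, P) = Add(Mul(-3, j), Mul(2, P))
u = -22382 (u = Mul(Add(Mul(-3, -12), Mul(2, 1)), Add(-365, -224)) = Mul(Add(36, 2), -589) = Mul(38, -589) = -22382)
Pow(u, -1) = Pow(-22382, -1) = Rational(-1, 22382)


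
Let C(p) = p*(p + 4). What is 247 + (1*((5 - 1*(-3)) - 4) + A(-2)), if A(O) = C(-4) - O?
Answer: 253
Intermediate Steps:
C(p) = p*(4 + p)
A(O) = -O (A(O) = -4*(4 - 4) - O = -4*0 - O = 0 - O = -O)
247 + (1*((5 - 1*(-3)) - 4) + A(-2)) = 247 + (1*((5 - 1*(-3)) - 4) - 1*(-2)) = 247 + (1*((5 + 3) - 4) + 2) = 247 + (1*(8 - 4) + 2) = 247 + (1*4 + 2) = 247 + (4 + 2) = 247 + 6 = 253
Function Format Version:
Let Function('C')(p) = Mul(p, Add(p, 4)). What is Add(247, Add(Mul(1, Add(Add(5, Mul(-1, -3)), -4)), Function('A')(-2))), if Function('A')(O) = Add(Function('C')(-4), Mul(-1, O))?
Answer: 253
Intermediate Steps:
Function('C')(p) = Mul(p, Add(4, p))
Function('A')(O) = Mul(-1, O) (Function('A')(O) = Add(Mul(-4, Add(4, -4)), Mul(-1, O)) = Add(Mul(-4, 0), Mul(-1, O)) = Add(0, Mul(-1, O)) = Mul(-1, O))
Add(247, Add(Mul(1, Add(Add(5, Mul(-1, -3)), -4)), Function('A')(-2))) = Add(247, Add(Mul(1, Add(Add(5, Mul(-1, -3)), -4)), Mul(-1, -2))) = Add(247, Add(Mul(1, Add(Add(5, 3), -4)), 2)) = Add(247, Add(Mul(1, Add(8, -4)), 2)) = Add(247, Add(Mul(1, 4), 2)) = Add(247, Add(4, 2)) = Add(247, 6) = 253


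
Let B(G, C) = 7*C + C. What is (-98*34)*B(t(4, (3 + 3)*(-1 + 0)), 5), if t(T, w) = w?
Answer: -133280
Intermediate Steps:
B(G, C) = 8*C
(-98*34)*B(t(4, (3 + 3)*(-1 + 0)), 5) = (-98*34)*(8*5) = -3332*40 = -133280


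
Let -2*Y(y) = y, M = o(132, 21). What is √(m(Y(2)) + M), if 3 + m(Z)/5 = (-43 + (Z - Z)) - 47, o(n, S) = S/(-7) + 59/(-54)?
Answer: I*√151986/18 ≈ 21.659*I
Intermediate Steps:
o(n, S) = -59/54 - S/7 (o(n, S) = S*(-⅐) + 59*(-1/54) = -S/7 - 59/54 = -59/54 - S/7)
M = -221/54 (M = -59/54 - ⅐*21 = -59/54 - 3 = -221/54 ≈ -4.0926)
Y(y) = -y/2
m(Z) = -465 (m(Z) = -15 + 5*((-43 + (Z - Z)) - 47) = -15 + 5*((-43 + 0) - 47) = -15 + 5*(-43 - 47) = -15 + 5*(-90) = -15 - 450 = -465)
√(m(Y(2)) + M) = √(-465 - 221/54) = √(-25331/54) = I*√151986/18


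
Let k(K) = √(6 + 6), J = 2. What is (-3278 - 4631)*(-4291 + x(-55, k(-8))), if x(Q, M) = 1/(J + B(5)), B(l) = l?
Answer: 237554724/7 ≈ 3.3936e+7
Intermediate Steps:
k(K) = 2*√3 (k(K) = √12 = 2*√3)
x(Q, M) = ⅐ (x(Q, M) = 1/(2 + 5) = 1/7 = ⅐)
(-3278 - 4631)*(-4291 + x(-55, k(-8))) = (-3278 - 4631)*(-4291 + ⅐) = -7909*(-30036/7) = 237554724/7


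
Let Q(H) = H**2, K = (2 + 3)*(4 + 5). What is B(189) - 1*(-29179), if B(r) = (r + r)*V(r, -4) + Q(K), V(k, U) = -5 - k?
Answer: -42128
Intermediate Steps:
K = 45 (K = 5*9 = 45)
B(r) = 2025 + 2*r*(-5 - r) (B(r) = (r + r)*(-5 - r) + 45**2 = (2*r)*(-5 - r) + 2025 = 2*r*(-5 - r) + 2025 = 2025 + 2*r*(-5 - r))
B(189) - 1*(-29179) = (2025 - 2*189*(5 + 189)) - 1*(-29179) = (2025 - 2*189*194) + 29179 = (2025 - 73332) + 29179 = -71307 + 29179 = -42128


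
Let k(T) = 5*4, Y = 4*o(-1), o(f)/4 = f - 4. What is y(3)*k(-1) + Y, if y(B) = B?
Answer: -20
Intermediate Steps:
o(f) = -16 + 4*f (o(f) = 4*(f - 4) = 4*(-4 + f) = -16 + 4*f)
Y = -80 (Y = 4*(-16 + 4*(-1)) = 4*(-16 - 4) = 4*(-20) = -80)
k(T) = 20
y(3)*k(-1) + Y = 3*20 - 80 = 60 - 80 = -20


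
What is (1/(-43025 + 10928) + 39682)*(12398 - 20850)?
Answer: -10765085489156/32097 ≈ -3.3539e+8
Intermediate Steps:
(1/(-43025 + 10928) + 39682)*(12398 - 20850) = (1/(-32097) + 39682)*(-8452) = (-1/32097 + 39682)*(-8452) = (1273673153/32097)*(-8452) = -10765085489156/32097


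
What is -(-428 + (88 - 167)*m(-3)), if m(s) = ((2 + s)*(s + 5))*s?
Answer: 902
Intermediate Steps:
m(s) = s*(2 + s)*(5 + s) (m(s) = ((2 + s)*(5 + s))*s = s*(2 + s)*(5 + s))
-(-428 + (88 - 167)*m(-3)) = -(-428 + (88 - 167)*(-3*(10 + (-3)**2 + 7*(-3)))) = -(-428 - (-237)*(10 + 9 - 21)) = -(-428 - (-237)*(-2)) = -(-428 - 79*6) = -(-428 - 474) = -1*(-902) = 902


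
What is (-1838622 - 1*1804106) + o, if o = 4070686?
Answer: 427958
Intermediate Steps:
(-1838622 - 1*1804106) + o = (-1838622 - 1*1804106) + 4070686 = (-1838622 - 1804106) + 4070686 = -3642728 + 4070686 = 427958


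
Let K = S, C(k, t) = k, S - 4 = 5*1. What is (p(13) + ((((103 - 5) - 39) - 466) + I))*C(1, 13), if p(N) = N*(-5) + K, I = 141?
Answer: -322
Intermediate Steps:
S = 9 (S = 4 + 5*1 = 4 + 5 = 9)
K = 9
p(N) = 9 - 5*N (p(N) = N*(-5) + 9 = -5*N + 9 = 9 - 5*N)
(p(13) + ((((103 - 5) - 39) - 466) + I))*C(1, 13) = ((9 - 5*13) + ((((103 - 5) - 39) - 466) + 141))*1 = ((9 - 65) + (((98 - 39) - 466) + 141))*1 = (-56 + ((59 - 466) + 141))*1 = (-56 + (-407 + 141))*1 = (-56 - 266)*1 = -322*1 = -322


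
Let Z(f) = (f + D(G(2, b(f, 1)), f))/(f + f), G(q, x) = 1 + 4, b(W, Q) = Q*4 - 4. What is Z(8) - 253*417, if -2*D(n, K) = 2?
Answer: -1688009/16 ≈ -1.0550e+5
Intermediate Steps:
b(W, Q) = -4 + 4*Q (b(W, Q) = 4*Q - 4 = -4 + 4*Q)
G(q, x) = 5
D(n, K) = -1 (D(n, K) = -½*2 = -1)
Z(f) = (-1 + f)/(2*f) (Z(f) = (f - 1)/(f + f) = (-1 + f)/((2*f)) = (-1 + f)*(1/(2*f)) = (-1 + f)/(2*f))
Z(8) - 253*417 = (½)*(-1 + 8)/8 - 253*417 = (½)*(⅛)*7 - 105501 = 7/16 - 105501 = -1688009/16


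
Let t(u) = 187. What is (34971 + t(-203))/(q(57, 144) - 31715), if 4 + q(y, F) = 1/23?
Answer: -404317/364768 ≈ -1.1084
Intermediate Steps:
q(y, F) = -91/23 (q(y, F) = -4 + 1/23 = -91/23)
(34971 + t(-203))/(q(57, 144) - 31715) = (34971 + 187)/(-91/23 - 31715) = 35158/(-729536/23) = 35158*(-23/729536) = -404317/364768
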